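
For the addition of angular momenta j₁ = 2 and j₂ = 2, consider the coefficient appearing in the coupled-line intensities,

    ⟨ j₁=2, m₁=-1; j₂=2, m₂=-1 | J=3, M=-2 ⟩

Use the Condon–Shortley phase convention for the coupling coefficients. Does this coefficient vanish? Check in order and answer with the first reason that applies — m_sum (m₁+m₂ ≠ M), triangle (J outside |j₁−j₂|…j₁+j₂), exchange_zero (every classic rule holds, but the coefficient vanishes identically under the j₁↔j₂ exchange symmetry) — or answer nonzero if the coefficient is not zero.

m-sum: m₁+m₂ = -1+(-1) = -2, M = -2  ✓
triangle: |j₁−j₂| = 0 ≤ J = 3 ≤ j₁+j₂ = 4  ✓
exchange: j₁=j₂ and m₁=m₂, and (−1)^(j₁+j₂−J) = (−1)^1 = −1 forces ⟨j₁m₁;j₂m₂|JM⟩ = −⟨j₂m₂;j₁m₁|JM⟩ = −⟨j₁m₁;j₂m₂|JM⟩ ⇒ the coefficient vanishes identically
Racah sum check: Σ_k collapses to 0 ⇒ CG = 0

exchange_zero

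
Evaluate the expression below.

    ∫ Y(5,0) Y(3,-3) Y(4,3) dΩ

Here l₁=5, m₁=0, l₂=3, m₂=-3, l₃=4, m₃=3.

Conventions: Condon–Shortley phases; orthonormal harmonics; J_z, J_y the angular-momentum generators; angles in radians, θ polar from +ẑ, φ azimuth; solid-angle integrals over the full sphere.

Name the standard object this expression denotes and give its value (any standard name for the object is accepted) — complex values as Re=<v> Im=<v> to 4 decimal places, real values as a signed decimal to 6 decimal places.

This is a Gaunt coefficient — the integral of a triple product of spherical harmonics over the sphere.
Rules hold: Σm=0, L=12 even, 2≤4≤8.
N = 11·7·9 = 693
Δ = 4!·6!·2!/13! = 1/180180
Racah Σ t=1..3: t=1:−1/576 t=2:+1/144 t=3:−1/576 = 1/288
⇒ 3j(5 3 4; 0 0 0)² = 20/1001, sgn +1
Racah Σ t=0..0: t=0:+1/5760 = 1/5760
⇒ 3j(5 3 4; 0 -3 3)² = 5/572, sgn -1
4πI² = N·(3j₀)²·(3jₘ)² = 225/1859
I = -1·√(0.121033/4π) = -0.09814013

Gaunt coefficient, -0.098140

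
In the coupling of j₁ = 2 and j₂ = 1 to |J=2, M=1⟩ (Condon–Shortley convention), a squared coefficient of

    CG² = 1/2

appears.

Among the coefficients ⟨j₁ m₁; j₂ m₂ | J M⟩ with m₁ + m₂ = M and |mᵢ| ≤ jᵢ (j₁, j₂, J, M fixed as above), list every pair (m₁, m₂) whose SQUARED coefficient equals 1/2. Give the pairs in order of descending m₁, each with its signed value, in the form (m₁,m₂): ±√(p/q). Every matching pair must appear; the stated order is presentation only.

Admissible pairs with m₁+m₂ = M = 1: (0,1), (1,0), (2,-1)
  (m₁,m₂)=(2,-1): CG² = 1/3, CG = +√(1/3)
  (m₁,m₂)=(1,0): CG² = 1/6, CG = +√(1/6)
  (m₁,m₂)=(0,1): CG² = 1/2, CG = −√(1/2)   ← matches the target
Pairs with CG² = 1/2: (0,1): −√(1/2)

(0,1): −√(1/2)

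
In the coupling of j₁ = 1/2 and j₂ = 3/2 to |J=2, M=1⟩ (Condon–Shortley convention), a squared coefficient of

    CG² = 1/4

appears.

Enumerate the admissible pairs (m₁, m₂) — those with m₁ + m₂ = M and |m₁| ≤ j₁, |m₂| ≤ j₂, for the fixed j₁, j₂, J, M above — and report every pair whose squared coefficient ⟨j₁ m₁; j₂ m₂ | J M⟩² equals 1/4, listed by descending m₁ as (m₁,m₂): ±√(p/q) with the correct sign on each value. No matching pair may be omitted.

Admissible pairs with m₁+m₂ = M = 1: (-1/2,3/2), (1/2,1/2)
  (m₁,m₂)=(1/2,1/2): CG² = 3/4, CG = +√(3/4)
  (m₁,m₂)=(-1/2,3/2): CG² = 1/4, CG = +√(1/4)   ← matches the target
Pairs with CG² = 1/4: (-1/2,3/2): +√(1/4)

(-1/2,3/2): +√(1/4)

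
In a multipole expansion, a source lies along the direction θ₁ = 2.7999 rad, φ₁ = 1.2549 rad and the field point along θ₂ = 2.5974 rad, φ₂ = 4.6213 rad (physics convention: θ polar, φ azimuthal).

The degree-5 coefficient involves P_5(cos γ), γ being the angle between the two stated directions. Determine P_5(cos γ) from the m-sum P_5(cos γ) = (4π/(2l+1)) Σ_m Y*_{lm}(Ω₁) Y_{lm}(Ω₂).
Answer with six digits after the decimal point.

Addition theorem: P_5(cos γ) = (4π/11) Σ_m Y*_{lm}(Ω₁) Y_{lm}(Ω₂), m = −5…5:
  [-5]  conj(Y_{5,-5})(Ω₁) = (0.001961, -0.000017) ; Y_{5,-5}(Ω₂) = (-0.007594, 0.015504) ; Δ = (-0.000015, 0.000031)
  [-4]  conj(Y_{5,-4})(Ω₁) = (-0.005272, 0.016617) ; Y_{5,-4}(Ω₂) = (-0.084295, -0.032149) ; Δ = (0.000979, -0.001231)
  [-3]  conj(Y_{5,-3})(Ω₁) = (-0.073875, -0.053087) ; Y_{5,-3}(Ω₂) = (0.072394, -0.258294) ; Δ = (-0.019060, 0.015238)
  [-2]  conj(Y_{5,-2})(Ω₁) = (0.240627, -0.176106) ; Y_{5,-2}(Ω₂) = (0.457083, 0.084204) ; Δ = (0.124815, -0.060233)
  [-1]  conj(Y_{5,-1})(Ω₁) = (0.170737, 0.522384) ; Y_{5,-1}(Ω₂) = (-0.030221, 0.330858) ; Δ = (-0.177995, 0.040703)
  [+0]  conj(Y_{5,0})(Ω₁) = (-0.276194, -0.000000) ; Y_{5,0}(Ω₂) = (0.248542, 0.000000) ; Δ = (-0.068646, -0.000000)
  [+1]  conj(Y_{5,1})(Ω₁) = (-0.170737, 0.522384) ; Y_{5,1}(Ω₂) = (0.030221, 0.330858) ; Δ = (-0.177995, -0.040703)
  [+2]  conj(Y_{5,2})(Ω₁) = (0.240627, 0.176106) ; Y_{5,2}(Ω₂) = (0.457083, -0.084204) ; Δ = (0.124815, 0.060233)
  [+3]  conj(Y_{5,3})(Ω₁) = (0.073875, -0.053087) ; Y_{5,3}(Ω₂) = (-0.072394, -0.258294) ; Δ = (-0.019060, -0.015238)
  [+4]  conj(Y_{5,4})(Ω₁) = (-0.005272, -0.016617) ; Y_{5,4}(Ω₂) = (-0.084295, 0.032149) ; Δ = (0.000979, 0.001231)
  [+5]  conj(Y_{5,5})(Ω₁) = (-0.001961, -0.000017) ; Y_{5,5}(Ω₂) = (0.007594, 0.015504) ; Δ = (-0.000015, -0.000031)
Accumulated sum (-0.211197, -0.000000); after 4π/(2l+1) scaling, (-0.241271, -0.000000) ⇒ P_5 = -0.241271

-0.241271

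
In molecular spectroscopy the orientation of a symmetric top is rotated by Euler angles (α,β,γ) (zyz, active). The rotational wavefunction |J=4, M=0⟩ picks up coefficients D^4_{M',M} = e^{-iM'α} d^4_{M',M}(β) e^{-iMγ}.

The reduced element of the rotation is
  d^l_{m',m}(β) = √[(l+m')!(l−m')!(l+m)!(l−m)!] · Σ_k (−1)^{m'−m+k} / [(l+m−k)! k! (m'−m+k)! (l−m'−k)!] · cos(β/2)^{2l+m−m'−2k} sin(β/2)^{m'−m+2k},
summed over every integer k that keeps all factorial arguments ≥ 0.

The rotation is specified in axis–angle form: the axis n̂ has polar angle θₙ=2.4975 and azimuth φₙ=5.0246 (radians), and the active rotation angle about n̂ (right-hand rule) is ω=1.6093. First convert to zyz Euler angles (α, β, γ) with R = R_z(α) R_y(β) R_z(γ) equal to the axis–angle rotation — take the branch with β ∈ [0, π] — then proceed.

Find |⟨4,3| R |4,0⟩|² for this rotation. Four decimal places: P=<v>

P=0.1930

Axis–angle → zyz. n̂ = (sinθₙcosφₙ, sinθₙsinφₙ, cosθₙ) = (+0.184443, -0.571444, -0.799645), ω = 1.6093.
R = I cosω + sinω [n̂]ₓ + (1−cosω) n̂n̂ᵀ gives
  R = [-0.003165, +0.689596, -0.724188; -0.908509, +0.300625, +0.290236; +0.417854, +0.658849, +0.625552]
β = atan2(√(R₁₃²+R₂₃²), R₃₃) = 0.894957; α = atan2(R₂₃, R₁₃) mod 2π = 2.760419; γ = atan2(R₃₂, −R₃₁) mod 2π = 2.135997
Split into d^4_{3,0}(β=0.8950) × two z-phases.
c=cos(0.894957/2)=0.901541, s=sin(0.894957/2)=0.432694; N=√[5040·1·24·24]=1703.830978
k: max(0,(0)−(3))=0 … min(4+(0),4−(3))=1
  k=0: (−1)^3·1703.8310/(144)·0.9015^5·0.4327^3 = -0.570865
  k=1: (−1)^4·1703.8310/(144)·0.9015^3·0.4327^5 = +0.131499
d^4_{3,0}(0.8950) = -0.570865 +0.131499 = -0.439365
|D^4_{3,0}|² = |d^4_{3,0}(β)|² = (-0.439365)² = 0.193042 (the z-rotation phases have unit modulus)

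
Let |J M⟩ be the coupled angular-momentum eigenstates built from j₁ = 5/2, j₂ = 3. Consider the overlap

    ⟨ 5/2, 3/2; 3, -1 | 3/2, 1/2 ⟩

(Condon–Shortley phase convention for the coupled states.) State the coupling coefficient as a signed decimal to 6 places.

−√(7/30) ≈ -0.483046

j₁+j₂−J=4  J+j₁−j₂=1  J−j₁+j₂=2  j₁+j₂+J+1=8
(j₁±m₁, j₂±m₂, J±M) = (4,1,2,4,2,1)
P² = 384/35
sum k=0..1:
  [0] +1/48 = 1/48
  [1] −1/6 = -1/6
S = -7/48
C² = P²·S² = 7/30 ; C = -0.483046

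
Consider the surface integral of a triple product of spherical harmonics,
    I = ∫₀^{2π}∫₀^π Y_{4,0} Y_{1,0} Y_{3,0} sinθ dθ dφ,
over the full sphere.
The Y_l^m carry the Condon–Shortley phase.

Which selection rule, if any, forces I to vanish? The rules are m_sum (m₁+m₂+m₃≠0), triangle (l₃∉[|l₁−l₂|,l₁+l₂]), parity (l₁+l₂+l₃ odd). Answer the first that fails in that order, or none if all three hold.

Σmᵢ = 0  ✓
l₃∈[|l₁−l₂|,l₁+l₂]=[3,5], have l₃=3  ✓
Σlᵢ = 8 ⇒ even  ✓

none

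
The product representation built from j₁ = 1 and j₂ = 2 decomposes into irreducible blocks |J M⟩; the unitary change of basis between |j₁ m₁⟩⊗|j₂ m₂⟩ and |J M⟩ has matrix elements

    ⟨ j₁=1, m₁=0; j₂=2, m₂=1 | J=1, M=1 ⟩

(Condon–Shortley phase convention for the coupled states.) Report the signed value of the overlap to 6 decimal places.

triangle: 2!*0!*2!/5! = 4/120
(j±m)!: 1!*1!*3!*1!*2!*0! = 12
prefactor² = (2J+1)*Δ*N² = 6/5
  k=1: −1/(1!*1!*0!*2!*0!*0!) = -1/2
Σ = -1/2  ⇒  CG² = 6/5*(-1/2)² = 3/10
CG = −√(3/10) = -0.547723

-0.547723  (= −√(3/10))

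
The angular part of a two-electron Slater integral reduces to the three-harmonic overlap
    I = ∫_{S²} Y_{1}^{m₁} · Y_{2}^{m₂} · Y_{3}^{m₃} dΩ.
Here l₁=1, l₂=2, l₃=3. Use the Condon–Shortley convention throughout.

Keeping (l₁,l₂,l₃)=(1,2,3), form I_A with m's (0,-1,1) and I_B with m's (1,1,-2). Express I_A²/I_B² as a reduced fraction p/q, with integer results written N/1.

4/5

l's match ⇒ only the (l;m) 3-j factors differ between A and B.
A: triangle coeff Δ(1,2,3) = 1/105; Σ_t [0,0]: t=0:+1/6 = 1/6; (3j)²=8/105 [(1 2 3; 0 -1 1)], sign=+1
B: triangle coeff Δ(1,2,3) = 1/105; Σ_t [0,0]: t=0:+1/12 = 1/12; (3j)²=2/21 [(1 2 3; 1 1 -2)], sign=-1
I_A²/I_B² = (8/105)/(2/21) = 4/5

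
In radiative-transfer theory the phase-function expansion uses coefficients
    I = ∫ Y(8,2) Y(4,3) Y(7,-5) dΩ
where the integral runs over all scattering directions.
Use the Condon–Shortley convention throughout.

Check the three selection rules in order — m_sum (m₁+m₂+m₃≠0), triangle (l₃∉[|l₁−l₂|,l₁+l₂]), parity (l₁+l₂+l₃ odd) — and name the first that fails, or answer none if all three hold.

parity

m₁+m₂+m₃ = 2 + 3 − 5 = 0  ✓
triangle: |8−4|=4 ≤ l₃=7 ≤ 8+4=12  ✓
parity: l₁+l₂+l₃ = 19 is odd  ✗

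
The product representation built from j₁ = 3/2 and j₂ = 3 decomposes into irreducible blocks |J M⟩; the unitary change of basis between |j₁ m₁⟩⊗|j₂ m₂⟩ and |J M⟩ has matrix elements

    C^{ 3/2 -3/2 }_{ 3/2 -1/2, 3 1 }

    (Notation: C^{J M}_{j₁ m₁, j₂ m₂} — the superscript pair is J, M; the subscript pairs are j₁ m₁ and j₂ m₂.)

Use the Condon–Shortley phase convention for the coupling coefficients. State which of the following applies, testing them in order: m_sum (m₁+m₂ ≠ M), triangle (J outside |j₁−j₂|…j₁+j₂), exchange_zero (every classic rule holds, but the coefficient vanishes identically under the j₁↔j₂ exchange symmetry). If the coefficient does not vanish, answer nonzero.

m_sum

m-sum: m₁+m₂ = -1/2+1 = 1/2, M = -3/2  ✗ ⇒ coefficient is 0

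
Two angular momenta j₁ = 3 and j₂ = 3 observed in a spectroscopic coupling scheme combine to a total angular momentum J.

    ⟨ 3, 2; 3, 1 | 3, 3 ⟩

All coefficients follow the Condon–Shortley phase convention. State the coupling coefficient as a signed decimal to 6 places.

−√(1/3) ≈ -0.577350

√[7·3!3!3!/10! · 5!1!4!2!6!0!] = √(1728)
  +(−1)^1/∏(1,2,0,3,3,0)! = -1/72  (running -1/72)
⟨..|..⟩ = √(1728)·(-1/72) = -0.577350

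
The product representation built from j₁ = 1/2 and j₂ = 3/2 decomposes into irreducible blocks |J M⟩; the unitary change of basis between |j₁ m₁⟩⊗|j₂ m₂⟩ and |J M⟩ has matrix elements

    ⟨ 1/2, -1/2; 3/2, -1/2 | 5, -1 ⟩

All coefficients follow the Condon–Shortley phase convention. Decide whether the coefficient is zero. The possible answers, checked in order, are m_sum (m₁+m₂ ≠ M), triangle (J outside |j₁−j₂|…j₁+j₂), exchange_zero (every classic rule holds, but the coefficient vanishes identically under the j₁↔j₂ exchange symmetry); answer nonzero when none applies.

triangle

m-sum: m₁+m₂ = -1/2+(-1/2) = -1, M = -1  ✓
triangle: need |j₁−j₂| ≤ J ≤ j₁+j₂, i.e. J ∈ [1, 2]; J = 5 is outside ✗ ⇒ coefficient is 0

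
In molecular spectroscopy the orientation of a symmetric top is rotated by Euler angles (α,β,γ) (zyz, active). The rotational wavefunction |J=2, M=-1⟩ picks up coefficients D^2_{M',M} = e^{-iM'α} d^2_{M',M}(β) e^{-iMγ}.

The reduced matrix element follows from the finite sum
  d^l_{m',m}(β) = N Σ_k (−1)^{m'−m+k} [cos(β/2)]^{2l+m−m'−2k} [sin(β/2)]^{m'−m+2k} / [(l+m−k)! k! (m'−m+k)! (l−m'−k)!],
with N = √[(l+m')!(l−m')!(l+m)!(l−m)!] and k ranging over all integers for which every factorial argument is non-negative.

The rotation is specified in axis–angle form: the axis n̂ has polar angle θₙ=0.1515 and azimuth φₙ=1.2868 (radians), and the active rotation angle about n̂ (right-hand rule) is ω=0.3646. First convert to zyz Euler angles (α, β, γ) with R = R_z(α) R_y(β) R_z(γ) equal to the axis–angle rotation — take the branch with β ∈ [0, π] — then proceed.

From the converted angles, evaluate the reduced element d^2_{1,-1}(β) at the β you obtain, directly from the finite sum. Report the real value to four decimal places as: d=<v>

Axis–angle → zyz. n̂ = (sinθₙcosφₙ, sinθₙsinφₙ, cosθₙ) = (+0.042287, +0.144876, +0.988546), ω = 0.3646.
R = I cosω + sinω [n̂]ₓ + (1−cosω) n̂n̂ᵀ gives
  R = [+0.934384, -0.352089, +0.054407; +0.352894, +0.935646, -0.005664; -0.048911, +0.024493, +0.998503]
β = atan2(√(R₁₃²+R₂₃²), R₃₃) = 0.054728; α = atan2(R₂₃, R₁₃) mod 2π = 6.179446; γ = atan2(R₃₂, −R₃₁) mod 2π = 0.464253
d^2_{1,-1}(β=0.0547) via the finite sum:
c=cos(0.054728/2)=0.999626, s=sin(0.054728/2)=0.027361; N=√[6·1·1·6]=6.000000
The bounds max(0,m−m')=0 and min(l+m,l−m')=1 give 2 terms
  k=0: (−1)^2·6.0000/(2)·0.9996^2·0.0274^2 = +0.002244
  k=1: (−1)^3·6.0000/(6)·0.9996^0·0.0274^4 = -0.000001
d^2_{1,-1}(0.0547) = +0.002244 -0.000001 = +0.002244

d=0.0022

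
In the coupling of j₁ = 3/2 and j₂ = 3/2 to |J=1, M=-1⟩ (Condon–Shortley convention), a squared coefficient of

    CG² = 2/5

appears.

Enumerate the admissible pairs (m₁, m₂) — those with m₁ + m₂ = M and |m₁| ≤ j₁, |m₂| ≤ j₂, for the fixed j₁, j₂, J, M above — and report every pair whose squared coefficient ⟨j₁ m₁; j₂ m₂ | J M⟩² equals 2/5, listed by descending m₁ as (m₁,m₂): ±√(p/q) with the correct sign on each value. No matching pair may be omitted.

(-1/2,-1/2): −√(2/5)

Admissible pairs with m₁+m₂ = M = -1: (-3/2,1/2), (-1/2,-1/2), (1/2,-3/2)
  (m₁,m₂)=(1/2,-3/2): CG² = 3/10, CG = +√(3/10)
  (m₁,m₂)=(-1/2,-1/2): CG² = 2/5, CG = −√(2/5)   ← matches the target
  (m₁,m₂)=(-3/2,1/2): CG² = 3/10, CG = +√(3/10)
Pairs with CG² = 2/5: (-1/2,-1/2): −√(2/5)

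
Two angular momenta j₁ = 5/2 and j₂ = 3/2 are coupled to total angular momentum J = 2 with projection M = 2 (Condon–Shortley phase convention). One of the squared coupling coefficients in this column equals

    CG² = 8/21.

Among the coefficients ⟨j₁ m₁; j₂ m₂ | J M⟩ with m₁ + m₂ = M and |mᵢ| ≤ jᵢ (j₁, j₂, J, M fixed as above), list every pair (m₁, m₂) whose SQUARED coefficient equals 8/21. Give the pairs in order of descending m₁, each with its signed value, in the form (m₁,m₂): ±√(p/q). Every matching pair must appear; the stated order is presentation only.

Admissible pairs with m₁+m₂ = M = 2: (1/2,3/2), (3/2,1/2), (5/2,-1/2)
  (m₁,m₂)=(5/2,-1/2): CG² = 10/21, CG = +√(10/21)
  (m₁,m₂)=(3/2,1/2): CG² = 8/21, CG = −√(8/21)   ← matches the target
  (m₁,m₂)=(1/2,3/2): CG² = 1/7, CG = +√(1/7)
Pairs with CG² = 8/21: (3/2,1/2): −√(8/21)

(3/2,1/2): −√(8/21)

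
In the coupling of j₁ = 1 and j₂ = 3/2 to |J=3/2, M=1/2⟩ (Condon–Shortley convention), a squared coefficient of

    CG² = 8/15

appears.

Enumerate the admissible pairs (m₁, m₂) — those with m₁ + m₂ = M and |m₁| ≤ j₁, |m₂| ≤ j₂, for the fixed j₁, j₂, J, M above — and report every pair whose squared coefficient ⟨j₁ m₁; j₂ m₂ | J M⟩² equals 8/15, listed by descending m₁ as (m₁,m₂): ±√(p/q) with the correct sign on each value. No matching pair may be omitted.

Admissible pairs with m₁+m₂ = M = 1/2: (-1,3/2), (0,1/2), (1,-1/2)
  (m₁,m₂)=(1,-1/2): CG² = 8/15, CG = +√(8/15)   ← matches the target
  (m₁,m₂)=(0,1/2): CG² = 1/15, CG = −√(1/15)
  (m₁,m₂)=(-1,3/2): CG² = 2/5, CG = −√(2/5)
Pairs with CG² = 8/15: (1,-1/2): +√(8/15)

(1,-1/2): +√(8/15)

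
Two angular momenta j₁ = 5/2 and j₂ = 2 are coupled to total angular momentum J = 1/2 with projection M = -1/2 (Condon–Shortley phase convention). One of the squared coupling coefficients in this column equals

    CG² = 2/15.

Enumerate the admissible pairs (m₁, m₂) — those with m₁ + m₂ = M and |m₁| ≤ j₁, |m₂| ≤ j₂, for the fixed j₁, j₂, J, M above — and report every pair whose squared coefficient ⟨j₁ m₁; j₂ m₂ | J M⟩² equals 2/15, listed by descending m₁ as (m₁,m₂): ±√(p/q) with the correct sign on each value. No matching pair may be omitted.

(1/2,-1): −√(2/15)

Admissible pairs with m₁+m₂ = M = -1/2: (-5/2,2), (-3/2,1), (-1/2,0), (1/2,-1), (3/2,-2)
  (m₁,m₂)=(3/2,-2): CG² = 1/15, CG = +√(1/15)
  (m₁,m₂)=(1/2,-1): CG² = 2/15, CG = −√(2/15)   ← matches the target
  (m₁,m₂)=(-1/2,0): CG² = 1/5, CG = +√(1/5)
  (m₁,m₂)=(-3/2,1): CG² = 4/15, CG = −√(4/15)
  (m₁,m₂)=(-5/2,2): CG² = 1/3, CG = +√(1/3)
Pairs with CG² = 2/15: (1/2,-1): −√(2/15)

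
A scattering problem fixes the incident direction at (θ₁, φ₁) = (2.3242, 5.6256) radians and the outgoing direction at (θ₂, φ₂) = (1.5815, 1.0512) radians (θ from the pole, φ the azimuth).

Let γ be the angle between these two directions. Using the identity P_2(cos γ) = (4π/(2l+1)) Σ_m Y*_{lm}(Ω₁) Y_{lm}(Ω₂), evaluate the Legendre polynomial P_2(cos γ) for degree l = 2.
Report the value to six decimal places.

-0.487027

Term-by-term m-sum for l=2 (normalisation 4π/5 = 2.513274):
  term(m=-2) = (-0.076362, 0.021626)   from Y*(Ω₁)=(0.051958, -0.198810), Y(Ω₂)=(-0.195786, -0.332928)
  term(m=-1) = (-0.000438, -0.003157)   from Y*(Ω₁)=(-0.305099, 0.235610), Y(Ω₂)=(-0.004106, 0.007177)
  term(m=+0) = (-0.040181, 0.000000)   from Y*(Ω₁)=(0.127444, -0.000000), Y(Ω₂)=(-0.315283, 0.000000)
  term(m=+1) = (-0.000438, 0.003157)   from Y*(Ω₁)=(0.305099, 0.235610), Y(Ω₂)=(0.004106, 0.007177)
  term(m=+2) = (-0.076362, -0.021626)   from Y*(Ω₁)=(0.051958, 0.198810), Y(Ω₂)=(-0.195786, 0.332928)
Accumulated sum (-0.193782, 0.000000); after 4π/(2l+1) scaling, (-0.487027, 0.000000) ⇒ P_2 = -0.487027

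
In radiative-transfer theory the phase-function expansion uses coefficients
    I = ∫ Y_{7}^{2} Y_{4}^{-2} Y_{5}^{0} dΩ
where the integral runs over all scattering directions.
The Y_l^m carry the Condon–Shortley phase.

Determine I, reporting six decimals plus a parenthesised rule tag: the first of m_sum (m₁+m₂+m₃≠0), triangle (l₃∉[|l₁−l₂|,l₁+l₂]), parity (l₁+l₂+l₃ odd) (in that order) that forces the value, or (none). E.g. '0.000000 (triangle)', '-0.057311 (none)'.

Rules hold: Σm=0, L=16 even, 3≤5≤11.
N = 15·9·11 = 1485
Δ = 6!·8!·2!/17! = 1/6126120
Racah Σ t=2..4: t=2:+1/69120 t=3:−1/20736 t=4:+1/69120 = -1/51840
⇒ 3j(7 4 5; 0 0 0)² = 280/21879, sgn +1
Racah Σ t=0..2: t=0:+1/1036800 t=1:−1/69120 t=2:+1/69120 = 1/1036800
⇒ 3j(7 4 5; 2 -2 0)² = 1/7293, sgn -1
4πI² = N·(3j₀)²·(3jₘ)² = 1400/537251
I = -1·√(0.00260586/4π) = -0.01440026
No selection rule forces the value: the integral is nonzero (none).

-0.014400 (none)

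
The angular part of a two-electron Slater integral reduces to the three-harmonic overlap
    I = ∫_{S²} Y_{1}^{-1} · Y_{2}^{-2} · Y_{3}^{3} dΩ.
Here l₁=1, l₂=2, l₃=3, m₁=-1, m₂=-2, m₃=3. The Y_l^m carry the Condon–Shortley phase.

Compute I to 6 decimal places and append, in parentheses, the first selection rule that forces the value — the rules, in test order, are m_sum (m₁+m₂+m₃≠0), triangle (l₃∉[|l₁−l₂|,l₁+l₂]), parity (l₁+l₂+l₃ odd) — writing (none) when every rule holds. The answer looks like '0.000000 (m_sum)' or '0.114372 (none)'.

-0.319865 (none)

Checks pass: Σm=0; 6 even; l₃=3∈[1,3].
(2·1+1)(2·2+1)(2·3+1) = 105
Δ: 0! 2! 4! / 7! → 1/105
sum: t=0:+1/4 = 1/4
3j²(1 2 3; 0 0 0) = Δ·Π!·Σ² = 3/35  (sign -1)
sum: t=0:+1/48 = 1/48
3j²(1 2 3; -1 -2 3) = Δ·Π!·Σ² = 1/7  (sign +1)
combine: 4πI² = 105·3/35·1/7 = 9/7
take √, sign -1: I = -0.31986543
No selection rule forces the value: the integral is nonzero (none).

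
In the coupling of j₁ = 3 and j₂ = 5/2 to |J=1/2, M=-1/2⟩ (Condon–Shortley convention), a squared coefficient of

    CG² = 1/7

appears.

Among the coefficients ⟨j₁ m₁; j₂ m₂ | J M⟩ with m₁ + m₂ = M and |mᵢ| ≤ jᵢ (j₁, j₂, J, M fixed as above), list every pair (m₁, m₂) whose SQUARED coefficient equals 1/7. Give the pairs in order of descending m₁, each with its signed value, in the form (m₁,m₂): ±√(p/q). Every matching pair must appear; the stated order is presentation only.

Admissible pairs with m₁+m₂ = M = -1/2: (-3,5/2), (-2,3/2), (-1,1/2), (0,-1/2), (1,-3/2), (2,-5/2)
  (m₁,m₂)=(2,-5/2): CG² = 1/21, CG = +√(1/21)
  (m₁,m₂)=(1,-3/2): CG² = 2/21, CG = −√(2/21)
  (m₁,m₂)=(0,-1/2): CG² = 1/7, CG = +√(1/7)   ← matches the target
  (m₁,m₂)=(-1,1/2): CG² = 4/21, CG = −√(4/21)
  (m₁,m₂)=(-2,3/2): CG² = 5/21, CG = +√(5/21)
  (m₁,m₂)=(-3,5/2): CG² = 2/7, CG = −√(2/7)
Pairs with CG² = 1/7: (0,-1/2): +√(1/7)

(0,-1/2): +√(1/7)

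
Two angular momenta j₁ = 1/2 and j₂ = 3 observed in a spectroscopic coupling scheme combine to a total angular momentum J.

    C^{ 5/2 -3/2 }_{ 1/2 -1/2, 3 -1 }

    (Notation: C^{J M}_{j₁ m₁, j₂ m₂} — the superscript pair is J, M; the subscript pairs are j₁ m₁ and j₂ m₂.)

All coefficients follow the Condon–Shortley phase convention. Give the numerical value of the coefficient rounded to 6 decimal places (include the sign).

−√(2/7) = -0.534522

√[6·1!0!5!/7! · 0!1!2!4!1!4!] = √(1152/7)
  +(−1)^1/∏(1,0,0,1,0,4)! = -1/24  (running -1/24)
⟨..|..⟩ = √(1152/7)·(-1/24) = -0.534522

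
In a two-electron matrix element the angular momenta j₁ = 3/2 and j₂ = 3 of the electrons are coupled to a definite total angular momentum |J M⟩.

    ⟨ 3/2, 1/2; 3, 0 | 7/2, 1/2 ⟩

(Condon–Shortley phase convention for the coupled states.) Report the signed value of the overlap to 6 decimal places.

triangle: 1!×2!×5!/9! = 240/362880
(j±m)!: 2!×1!×3!×3!×4!×3! = 10368
prefactor² = (2J+1)×Δ×N² = 384/7
  k=0: +1/(0!×1!×1!×3!×1!×2!) = 1/12
  k=1: −1/(1!×0!×0!×2!×2!×3!) = -1/24
Σ = 1/24  ⇒  CG² = 384/7×(1/24)² = 2/21
CG = +√(2/21) = +0.308607

+√(2/21) = +0.308607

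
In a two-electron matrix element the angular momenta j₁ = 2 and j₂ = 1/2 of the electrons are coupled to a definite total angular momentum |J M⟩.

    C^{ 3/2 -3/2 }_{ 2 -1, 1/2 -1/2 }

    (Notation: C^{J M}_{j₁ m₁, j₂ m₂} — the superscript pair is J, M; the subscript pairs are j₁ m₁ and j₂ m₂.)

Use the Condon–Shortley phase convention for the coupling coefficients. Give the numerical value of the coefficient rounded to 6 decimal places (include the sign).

+√(1/5) = +0.447214

√[4·1!3!0!/5! · 1!3!0!1!0!3!] = √(36/5)
  +(−1)^0/∏(0,1,3,0,0,0)! = 1/6  (running 1/6)
⟨..|..⟩ = √(36/5)·(1/6) = +0.447214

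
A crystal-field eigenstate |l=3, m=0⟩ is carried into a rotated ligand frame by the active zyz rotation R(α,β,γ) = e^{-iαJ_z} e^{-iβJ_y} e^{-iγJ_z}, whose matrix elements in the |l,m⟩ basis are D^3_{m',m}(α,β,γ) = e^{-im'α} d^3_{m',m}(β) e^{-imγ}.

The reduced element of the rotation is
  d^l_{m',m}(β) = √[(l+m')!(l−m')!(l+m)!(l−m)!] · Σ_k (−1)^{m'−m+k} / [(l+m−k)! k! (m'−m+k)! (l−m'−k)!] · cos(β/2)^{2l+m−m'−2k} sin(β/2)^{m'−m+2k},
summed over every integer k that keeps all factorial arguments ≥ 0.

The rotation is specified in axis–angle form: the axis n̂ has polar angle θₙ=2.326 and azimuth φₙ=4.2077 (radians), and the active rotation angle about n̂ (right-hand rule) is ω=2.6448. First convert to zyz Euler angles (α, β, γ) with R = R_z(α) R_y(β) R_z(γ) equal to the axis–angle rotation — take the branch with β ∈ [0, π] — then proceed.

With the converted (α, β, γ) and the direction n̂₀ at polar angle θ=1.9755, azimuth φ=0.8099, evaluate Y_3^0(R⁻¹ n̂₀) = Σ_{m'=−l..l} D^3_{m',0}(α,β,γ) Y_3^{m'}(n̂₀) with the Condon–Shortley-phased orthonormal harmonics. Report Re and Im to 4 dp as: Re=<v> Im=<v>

Re=-0.0492 Im=0.0000

Axis–angle → zyz. n̂ = (sinθₙcosφₙ, sinθₙsinφₙ, cosθₙ) = (-0.352077, -0.637352, -0.685437), ω = 2.6448.
R = I cosω + sinω [n̂]ₓ + (1−cosω) n̂n̂ᵀ gives
  R = [-0.646183, +0.748353, +0.149714; +0.094983, -0.115786, +0.988722; +0.757248, +0.653116, +0.003738]
β = atan2(√(R₁₃²+R₂₃²), R₃₃) = 1.567059; α = atan2(R₂₃, R₁₃) mod 2π = 1.420516; γ = atan2(R₃₂, −R₃₁) mod 2π = 2.429894
Need the full column D^3_{m',0} for m'=−3..3 at α=1.4205, β=1.5671, γ=2.4299.
cos(β/2)=0.708427, sin(β/2)=0.705784
d^3_{-3,0}: single k=3 term ⇒ +0.559005;  D = -0.243571-0.503150i
d^3_{-2,0}: k∈[2..3] ⇒ +0.687203 -0.682085 = +0.005118;  D = -0.004889+0.001515i
d^3_{-1,0}: k∈[1..3] ⇒ +0.436253 -1.299011 +0.429779 = -0.432979;  D = -0.064823-0.428099i
d^3_{0,0}: k∈[0..3] ⇒ +0.126407 -1.129189 +1.120779 -0.123604 = -0.005606;  D = -0.005606+0.000000i
d^3_{1,0}: k∈[0..2] ⇒ -0.436253 +1.299011 -0.429779 = +0.432979;  D = +0.064823-0.428099i
d^3_{2,0}: k∈[0..1] ⇒ +0.687203 -0.682085 = +0.005118;  D = -0.004889-0.001515i
d^3_{3,0}: single k=0 term ⇒ -0.559005;  D = +0.243571-0.503150i
Y_3^{m'}(θ=1.9755,φ=0.8099) and Σ D·Y over m':
  (-0.2436-0.5032i)·(-0.2454-0.2117i)  (-0.0049+0.0015i)·(+0.0167+0.3396i)  (-0.0648-0.4281i)·(-0.0461+0.0484i)  (-0.0056+0.0000i)·(+0.3269+0.0000i)  (+0.0648-0.4281i)·(+0.0461+0.0484i)  (-0.0049-0.0015i)·(+0.0167-0.3396i)  (+0.2436-0.5032i)·(+0.2454-0.2117i)
Y_3^0(R⁻¹ n̂) = -0.049150+0.000000i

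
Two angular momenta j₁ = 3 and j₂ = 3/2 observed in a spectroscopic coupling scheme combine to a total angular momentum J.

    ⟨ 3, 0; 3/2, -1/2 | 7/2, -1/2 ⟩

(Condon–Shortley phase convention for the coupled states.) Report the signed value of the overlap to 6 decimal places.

+√(2/21) = +0.308607

√[8·1!5!2!/9! · 3!3!1!2!3!4!] = √(384/7)
  +(−1)^0/∏(0,1,3,1,2,1)! = 1/12  (running 1/12)
  +(−1)^1/∏(1,0,2,0,3,2)! = -1/24  (running 1/24)
⟨..|..⟩ = √(384/7)·(1/24) = +0.308607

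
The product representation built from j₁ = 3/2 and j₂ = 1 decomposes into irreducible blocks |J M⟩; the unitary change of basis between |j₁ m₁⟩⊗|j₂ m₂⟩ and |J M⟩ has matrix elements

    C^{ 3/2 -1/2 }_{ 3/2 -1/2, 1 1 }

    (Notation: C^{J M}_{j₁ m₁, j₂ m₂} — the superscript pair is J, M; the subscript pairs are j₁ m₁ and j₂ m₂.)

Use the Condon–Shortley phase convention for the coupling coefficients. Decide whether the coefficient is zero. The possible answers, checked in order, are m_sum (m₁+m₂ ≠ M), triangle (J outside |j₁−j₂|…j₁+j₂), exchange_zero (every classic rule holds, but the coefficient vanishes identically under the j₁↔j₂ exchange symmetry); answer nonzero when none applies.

m_sum

m-sum: m₁+m₂ = -1/2+1 = 1/2, M = -1/2  ✗ ⇒ coefficient is 0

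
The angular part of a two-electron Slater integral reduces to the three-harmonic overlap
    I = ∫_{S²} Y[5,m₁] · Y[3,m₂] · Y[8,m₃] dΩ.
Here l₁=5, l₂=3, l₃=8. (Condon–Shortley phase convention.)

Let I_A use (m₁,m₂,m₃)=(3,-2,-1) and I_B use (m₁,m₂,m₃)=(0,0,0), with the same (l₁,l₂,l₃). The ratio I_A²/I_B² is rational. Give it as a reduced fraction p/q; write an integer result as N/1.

Shared (l₁,l₂,l₃)=(5,3,8): N and (l;000)² cancel in I_A²/I_B².
A: Δ = 0!·10!·6!/17! = 1/136136; Racah Σ t=0..0: t=0:+1/9676800 = 1/9676800; ⇒ 3j(5 3 8; 3 -2 -1)² = 27/19448, sgn -1
B: Δ = 0!·10!·6!/17! = 1/136136; Racah Σ t=0..0: t=0:+1/518400 = 1/518400; ⇒ 3j(5 3 8; 0 0 0)² = 56/2431, sgn +1
I_A²/I_B² = (27/19448)/(56/2431) = 27/448

27/448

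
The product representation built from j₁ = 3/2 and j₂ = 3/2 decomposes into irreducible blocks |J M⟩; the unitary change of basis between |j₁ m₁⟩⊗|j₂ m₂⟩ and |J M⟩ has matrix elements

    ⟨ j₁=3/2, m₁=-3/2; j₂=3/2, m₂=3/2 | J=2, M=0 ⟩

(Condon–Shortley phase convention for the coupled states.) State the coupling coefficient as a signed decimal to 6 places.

-0.500000  (= −√(1/4))

√[5·1!2!2!/6! · 0!3!3!0!2!2!] = √(4)
  +(−1)^1/∏(1,0,2,2,0,0)! = -1/4  (running -1/4)
⟨..|..⟩ = √(4)·(-1/4) = -0.500000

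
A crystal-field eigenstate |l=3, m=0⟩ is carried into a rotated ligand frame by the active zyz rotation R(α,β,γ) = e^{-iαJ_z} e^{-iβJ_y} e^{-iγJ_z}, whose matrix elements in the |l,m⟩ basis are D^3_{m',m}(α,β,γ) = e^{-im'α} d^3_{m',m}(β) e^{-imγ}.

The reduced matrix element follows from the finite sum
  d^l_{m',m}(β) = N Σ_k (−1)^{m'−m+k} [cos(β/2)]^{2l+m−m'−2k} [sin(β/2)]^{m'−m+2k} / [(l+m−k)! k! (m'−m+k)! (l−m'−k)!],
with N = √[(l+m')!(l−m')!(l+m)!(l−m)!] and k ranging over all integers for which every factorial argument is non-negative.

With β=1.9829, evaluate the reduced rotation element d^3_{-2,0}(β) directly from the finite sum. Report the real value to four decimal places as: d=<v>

d^3_{-2,0}(β=1.9829) via the finite sum:
With c≡cos(β/2)=0.547477 and s≡sin(β/2)=0.836821, N=[1·120·6·6]^{1/2}=65.726707
k: max(0,(0)−(-2))=2 … min(3+(0),3−(-2))=3
  k=2: (−1)^0·65.7267/(12)·0.5475^4·0.8368^2 = +0.344579
  k=3: (−1)^1·65.7267/(12)·0.5475^2·0.8368^4 = -0.805049
d^3_{-2,0}(1.9829) = +0.344579 -0.805049 = -0.460469

d=-0.4605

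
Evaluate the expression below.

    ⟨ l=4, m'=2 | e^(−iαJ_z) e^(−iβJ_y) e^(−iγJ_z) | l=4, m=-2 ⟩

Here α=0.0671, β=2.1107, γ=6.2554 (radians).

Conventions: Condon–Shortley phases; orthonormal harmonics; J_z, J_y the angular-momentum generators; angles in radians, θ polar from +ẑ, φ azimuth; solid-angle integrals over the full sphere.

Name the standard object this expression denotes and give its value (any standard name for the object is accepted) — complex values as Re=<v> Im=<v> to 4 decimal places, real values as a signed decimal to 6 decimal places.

Wigner D-matrix element, Re=-0.4213 Im=0.0809

This is a Wigner D-matrix element — the rotation-matrix element ⟨l m'| R(α,β,γ) |l m⟩ in the angular-momentum basis.
First d^4_{2,-2}(β=2.1107), then the phase factors e^{-i(2)α} and e^{-i(-2)γ}:
c=cos(2.110700/2)=0.492923, s=sin(2.110700/2)=0.870073; N=√[720·2·2·720]=1440.000000
The bounds max(0,m−m')=0 and min(l+m,l−m')=2 give 3 terms
  k=0: (−1)^4·1440.0000/(96)·0.4929^4·0.8701^4 = +0.507494
  k=1: (−1)^5·1440.0000/(120)·0.4929^2·0.8701^6 = -1.264950
  k=2: (−1)^6·1440.0000/(1440)·0.4929^0·0.8701^8 = +0.328431
d^4_{2,-2}(2.1107) = +0.507494 -1.264950 +0.328431 = -0.429025
D = (+0.991009-0.133798i)·(-0.429025)·(+0.998456-0.055542i) = -0.421323+0.080928i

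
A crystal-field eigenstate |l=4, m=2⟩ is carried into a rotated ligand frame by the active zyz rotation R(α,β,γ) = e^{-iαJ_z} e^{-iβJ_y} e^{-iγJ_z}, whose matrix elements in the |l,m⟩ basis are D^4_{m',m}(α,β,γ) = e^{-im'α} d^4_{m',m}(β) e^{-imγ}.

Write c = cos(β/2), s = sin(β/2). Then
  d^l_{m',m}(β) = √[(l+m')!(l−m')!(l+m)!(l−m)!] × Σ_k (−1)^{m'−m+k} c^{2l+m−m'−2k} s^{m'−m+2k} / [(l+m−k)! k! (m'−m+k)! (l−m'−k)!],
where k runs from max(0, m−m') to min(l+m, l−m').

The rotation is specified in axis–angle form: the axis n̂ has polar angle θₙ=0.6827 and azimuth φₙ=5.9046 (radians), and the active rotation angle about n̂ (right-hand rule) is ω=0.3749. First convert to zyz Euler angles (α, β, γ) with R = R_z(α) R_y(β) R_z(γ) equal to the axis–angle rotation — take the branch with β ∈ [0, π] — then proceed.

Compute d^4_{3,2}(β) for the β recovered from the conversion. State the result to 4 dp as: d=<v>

d=-0.4014

Axis–angle → zyz. n̂ = (sinθₙcosφₙ, sinθₙsinφₙ, cosθₙ) = (+0.586216, -0.233181, +0.775872), ω = 0.3749.
R = I cosω + sinω [n̂]ₓ + (1−cosω) n̂n̂ᵀ gives
  R = [+0.954413, -0.293603, -0.053796; +0.274614, +0.934321, -0.227226; +0.116977, +0.202094, +0.972355]
β = atan2(√(R₁₃²+R₂₃²), R₃₃) = 0.235683; α = atan2(R₂₃, R₁₃) mod 2π = 4.479920; γ = atan2(R₃₂, −R₃₁) mod 2π = 2.095498
d^4_{3,2}(β=0.2357) via the finite sum:
Half-angle: c=0.993065, s=0.117569. N=√(5040·1·720·2)=2693.993318
Admissible k: 0..1 (factorial args all ≥0)
  k=0: (−1)^1·2693.9933/(720)·0.9931^7·0.1176^1 = -0.418986
  k=1: (−1)^2·2693.9933/(240)·0.9931^5·0.1176^3 = +0.017618
d^4_{3,2}(0.2357) = -0.418986 +0.017618 = -0.401368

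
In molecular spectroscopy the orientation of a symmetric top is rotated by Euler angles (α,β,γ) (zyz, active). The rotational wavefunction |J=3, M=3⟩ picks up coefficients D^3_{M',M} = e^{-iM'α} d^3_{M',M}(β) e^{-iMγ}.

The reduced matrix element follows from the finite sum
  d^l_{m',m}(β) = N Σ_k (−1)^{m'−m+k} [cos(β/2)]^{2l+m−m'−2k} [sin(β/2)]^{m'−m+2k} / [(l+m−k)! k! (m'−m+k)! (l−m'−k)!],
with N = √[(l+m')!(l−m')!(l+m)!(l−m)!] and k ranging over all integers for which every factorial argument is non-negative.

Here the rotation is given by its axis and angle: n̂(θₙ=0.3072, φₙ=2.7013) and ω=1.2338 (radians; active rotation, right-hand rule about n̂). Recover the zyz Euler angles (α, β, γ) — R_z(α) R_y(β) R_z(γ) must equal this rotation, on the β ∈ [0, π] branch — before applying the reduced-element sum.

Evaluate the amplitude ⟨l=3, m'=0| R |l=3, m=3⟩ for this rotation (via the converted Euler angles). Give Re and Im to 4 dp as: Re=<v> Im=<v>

Re=-0.0009 Im=0.0228

Axis–angle → zyz. n̂ = (sinθₙcosφₙ, sinθₙsinφₙ, cosθₙ) = (-0.273551, +0.128880, +0.953184), ω = 1.2338.
R = I cosω + sinω [n̂]ₓ + (1−cosω) n̂n̂ᵀ gives
  R = [+0.380741, -0.923167, -0.052897; +0.875971, +0.341772, +0.340391; -0.296159, -0.175937, +0.938795]
β = atan2(√(R₁₃²+R₂₃²), R₃₃) = 0.351681; α = atan2(R₂₃, R₁₃) mod 2π = 1.724964; γ = atan2(R₃₂, −R₃₁) mod 2π = 5.747142
First d^3_{0,3}(β=0.3517), then the phase factors e^{-i(0)α} and e^{-i(3)γ}:
c=cos(0.351681/2)=0.984580, s=sin(0.351681/2)=0.174936; N=√[6·6·720·1]=160.996894
k∈{3} keeps every argument non-negative
  k=3: (−1)^0·160.9969/(36)·0.9846^3·0.1749^3 = +0.022851
d^3_{0,3}(0.3517) = +0.022851
Phases: e^{-i·(0)·1.7250}=+1.000000+0.000000i, e^{-i·(3)·5.7471}=-0.037324+0.999303i ⇒ D=-0.000853+0.022835i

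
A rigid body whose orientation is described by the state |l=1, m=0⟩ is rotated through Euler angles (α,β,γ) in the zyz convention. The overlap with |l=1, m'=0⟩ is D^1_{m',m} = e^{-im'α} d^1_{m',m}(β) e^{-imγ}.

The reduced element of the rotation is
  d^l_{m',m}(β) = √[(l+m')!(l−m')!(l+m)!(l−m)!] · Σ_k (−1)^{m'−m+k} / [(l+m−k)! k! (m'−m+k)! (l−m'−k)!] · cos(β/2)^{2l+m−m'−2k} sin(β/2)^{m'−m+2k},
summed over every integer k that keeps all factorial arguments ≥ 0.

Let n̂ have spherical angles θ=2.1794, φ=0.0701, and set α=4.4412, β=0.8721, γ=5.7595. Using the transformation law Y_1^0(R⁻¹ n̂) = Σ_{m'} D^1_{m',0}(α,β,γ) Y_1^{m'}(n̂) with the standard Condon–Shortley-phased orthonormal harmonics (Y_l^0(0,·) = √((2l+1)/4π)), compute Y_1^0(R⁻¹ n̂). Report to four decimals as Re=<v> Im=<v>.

Need the full column D^1_{m',0} for m'=−1..1 at α=4.4412, β=0.8721, γ=5.7595.
cos(β/2)=0.906427, sin(β/2)=0.422362
d^1_{-1,0}: single k=1 term ⇒ +0.541419;  D = -0.145034-0.521631i
d^1_{0,0}: k∈[0..1] ⇒ +0.821610 -0.178390 = +0.643220;  D = +0.643220+0.000000i
d^1_{1,0}: single k=0 term ⇒ -0.541419;  D = +0.145034-0.521631i
Y_1^{m'}(θ=2.1794,φ=0.0701) and Σ D·Y over m':
  (-0.1450-0.5216i)·(+0.2828-0.0199i)  (+0.6432+0.0000i)·(-0.2793+0.0000i)  (+0.1450-0.5216i)·(-0.2828-0.0199i)
Y_1^0(R⁻¹ n̂) = -0.282414+0.000000i

Re=-0.2824 Im=0.0000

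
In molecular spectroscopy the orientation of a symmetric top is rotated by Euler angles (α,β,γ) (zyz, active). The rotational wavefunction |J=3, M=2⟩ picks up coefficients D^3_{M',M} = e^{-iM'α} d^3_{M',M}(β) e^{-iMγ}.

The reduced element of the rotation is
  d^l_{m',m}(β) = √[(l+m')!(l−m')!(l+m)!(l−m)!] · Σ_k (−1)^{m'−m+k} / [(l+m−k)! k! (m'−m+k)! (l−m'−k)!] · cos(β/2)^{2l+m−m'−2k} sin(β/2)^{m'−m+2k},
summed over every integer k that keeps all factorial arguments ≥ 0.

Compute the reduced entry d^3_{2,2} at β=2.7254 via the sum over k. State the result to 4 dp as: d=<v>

d=-0.0086

d^3_{2,2}(β=2.7254) via the finite sum:
Half-angle: c=0.206598, s=0.978426. N=√(120·1·120·1)=120.000000
Admissible k: 0..1 (factorial args all ≥0)
  k=0: (−1)^0·120.0000/(120)·0.2066^6·0.9784^0 = +0.000078
  k=1: (−1)^1·120.0000/(24)·0.2066^4·0.9784^2 = -0.008720
d^3_{2,2}(2.7254) = +0.000078 -0.008720 = -0.008642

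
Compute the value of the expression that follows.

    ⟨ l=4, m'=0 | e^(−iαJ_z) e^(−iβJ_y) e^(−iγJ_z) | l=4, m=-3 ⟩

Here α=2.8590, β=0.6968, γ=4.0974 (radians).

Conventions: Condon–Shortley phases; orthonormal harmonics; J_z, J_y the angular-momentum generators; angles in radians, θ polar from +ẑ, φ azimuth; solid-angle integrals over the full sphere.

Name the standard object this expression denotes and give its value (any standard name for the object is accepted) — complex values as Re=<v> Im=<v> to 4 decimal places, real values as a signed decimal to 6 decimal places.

This is a Wigner D-matrix element — the rotation-matrix element ⟨l m'| R(α,β,γ) |l m⟩ in the angular-momentum basis.
First d^4_{0,-3}(β=0.6968), then the phase factors e^{-i(0)α} and e^{-i(-3)γ}:
c=cos(0.696800/2)=0.939920, s=sin(0.696800/2)=0.341394; N=√[24·24·1·5040]=1703.830978
The bounds max(0,m−m')=0 and min(l+m,l−m')=1 give 2 terms
  k=0: (−1)^3·1703.8310/(144)·0.9399^5·0.3414^3 = -0.345373
  k=1: (−1)^4·1703.8310/(144)·0.9399^3·0.3414^5 = +0.045564
d^4_{0,-3}(0.6968) = -0.345373 +0.045564 = -0.299809
D = (+1.000000+0.000000i)·(-0.299809)·(+0.962650-0.270749i) = -0.288611+0.081173i

Wigner D-matrix element, Re=-0.2886 Im=0.0812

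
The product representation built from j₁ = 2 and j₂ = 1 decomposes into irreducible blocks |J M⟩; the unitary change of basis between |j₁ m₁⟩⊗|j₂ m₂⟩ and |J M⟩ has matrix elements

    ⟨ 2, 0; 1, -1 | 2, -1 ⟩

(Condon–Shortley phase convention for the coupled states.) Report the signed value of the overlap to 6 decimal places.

√[5·1!3!1!/6! · 2!2!0!2!1!3!] = √(2)
  +(−1)^0/∏(0,1,2,0,1,1)! = 1/2  (running 1/2)
⟨..|..⟩ = √(2)·(1/2) = +0.707107

+√(1/2) ≈ +0.707107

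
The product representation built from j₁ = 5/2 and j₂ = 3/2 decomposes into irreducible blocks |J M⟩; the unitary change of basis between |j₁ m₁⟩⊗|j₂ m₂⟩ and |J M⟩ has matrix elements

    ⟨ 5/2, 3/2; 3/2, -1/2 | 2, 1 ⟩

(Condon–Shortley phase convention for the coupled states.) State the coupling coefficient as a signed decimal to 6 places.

√[5·2!3!1!/7! · 4!1!1!2!3!1!] = √(24/7)
  +(−1)^0/∏(0,2,1,1,2,0)! = 1/4  (running 1/4)
  +(−1)^1/∏(1,1,0,0,3,1)! = -1/6  (running 1/12)
⟨..|..⟩ = √(24/7)·(1/12) = +0.154303

+√(1/42) ≈ +0.154303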